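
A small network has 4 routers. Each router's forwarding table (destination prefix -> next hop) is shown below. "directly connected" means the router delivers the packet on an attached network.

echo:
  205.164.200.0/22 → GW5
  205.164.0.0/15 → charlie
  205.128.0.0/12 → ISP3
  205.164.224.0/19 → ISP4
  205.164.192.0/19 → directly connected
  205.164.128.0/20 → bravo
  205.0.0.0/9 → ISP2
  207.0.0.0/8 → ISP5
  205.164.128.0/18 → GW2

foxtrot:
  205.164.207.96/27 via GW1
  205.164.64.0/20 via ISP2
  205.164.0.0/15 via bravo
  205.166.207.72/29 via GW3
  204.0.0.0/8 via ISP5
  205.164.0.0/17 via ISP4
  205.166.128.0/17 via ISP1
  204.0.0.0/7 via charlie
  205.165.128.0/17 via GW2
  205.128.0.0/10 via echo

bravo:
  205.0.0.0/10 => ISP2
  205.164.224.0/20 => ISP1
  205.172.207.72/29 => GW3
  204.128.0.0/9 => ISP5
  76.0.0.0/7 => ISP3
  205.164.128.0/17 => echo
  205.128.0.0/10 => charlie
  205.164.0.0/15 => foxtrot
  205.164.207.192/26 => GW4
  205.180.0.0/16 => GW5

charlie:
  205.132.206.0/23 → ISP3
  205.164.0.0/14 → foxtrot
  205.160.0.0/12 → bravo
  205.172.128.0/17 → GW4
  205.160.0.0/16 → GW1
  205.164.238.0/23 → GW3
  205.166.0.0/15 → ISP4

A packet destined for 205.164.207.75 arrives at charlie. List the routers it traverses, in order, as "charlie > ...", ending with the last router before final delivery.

charlie > foxtrot > bravo > echo

At charlie: longest match for 205.164.207.75 is 205.164.0.0/14 -> foxtrot
At foxtrot: longest match for 205.164.207.75 is 205.164.0.0/15 -> bravo
At bravo: longest match for 205.164.207.75 is 205.164.128.0/17 -> echo
At echo: longest match for 205.164.207.75 is 205.164.192.0/19 -> directly connected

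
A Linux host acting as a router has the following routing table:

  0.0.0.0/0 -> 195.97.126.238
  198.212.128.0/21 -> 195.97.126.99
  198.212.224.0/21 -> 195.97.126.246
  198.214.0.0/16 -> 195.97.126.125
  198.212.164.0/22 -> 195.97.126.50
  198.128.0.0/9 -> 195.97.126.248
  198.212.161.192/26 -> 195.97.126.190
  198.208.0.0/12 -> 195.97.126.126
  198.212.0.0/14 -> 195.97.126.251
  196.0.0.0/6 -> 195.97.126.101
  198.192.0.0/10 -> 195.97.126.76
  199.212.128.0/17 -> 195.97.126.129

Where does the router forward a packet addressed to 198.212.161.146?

Routes whose prefix contains 198.212.161.146:
  0.0.0.0/0 (default, matches everything) -> 195.97.126.238
  196.0.0.0/6 (196.0.0.0 - 199.255.255.255) -> 195.97.126.101
  198.128.0.0/9 (198.128.0.0 - 198.255.255.255) -> 195.97.126.248
  198.192.0.0/10 (198.192.0.0 - 198.255.255.255) -> 195.97.126.76
  198.208.0.0/12 (198.208.0.0 - 198.223.255.255) -> 195.97.126.126
  198.212.0.0/14 (198.212.0.0 - 198.215.255.255) -> 195.97.126.251
More-specific entries that do NOT match:
  198.212.161.192/26 (198.212.161.192 - 198.212.161.255) does not contain 198.212.161.146
  198.212.164.0/22 (198.212.164.0 - 198.212.167.255) does not contain 198.212.161.146
  198.212.128.0/21 (198.212.128.0 - 198.212.135.255) does not contain 198.212.161.146
  198.212.224.0/21 (198.212.224.0 - 198.212.231.255) does not contain 198.212.161.146
  199.212.128.0/17 (199.212.128.0 - 199.212.255.255) does not contain 198.212.161.146
  198.214.0.0/16 (198.214.0.0 - 198.214.255.255) does not contain 198.212.161.146
Longest matching prefix is /14 -> next hop 195.97.126.251.

195.97.126.251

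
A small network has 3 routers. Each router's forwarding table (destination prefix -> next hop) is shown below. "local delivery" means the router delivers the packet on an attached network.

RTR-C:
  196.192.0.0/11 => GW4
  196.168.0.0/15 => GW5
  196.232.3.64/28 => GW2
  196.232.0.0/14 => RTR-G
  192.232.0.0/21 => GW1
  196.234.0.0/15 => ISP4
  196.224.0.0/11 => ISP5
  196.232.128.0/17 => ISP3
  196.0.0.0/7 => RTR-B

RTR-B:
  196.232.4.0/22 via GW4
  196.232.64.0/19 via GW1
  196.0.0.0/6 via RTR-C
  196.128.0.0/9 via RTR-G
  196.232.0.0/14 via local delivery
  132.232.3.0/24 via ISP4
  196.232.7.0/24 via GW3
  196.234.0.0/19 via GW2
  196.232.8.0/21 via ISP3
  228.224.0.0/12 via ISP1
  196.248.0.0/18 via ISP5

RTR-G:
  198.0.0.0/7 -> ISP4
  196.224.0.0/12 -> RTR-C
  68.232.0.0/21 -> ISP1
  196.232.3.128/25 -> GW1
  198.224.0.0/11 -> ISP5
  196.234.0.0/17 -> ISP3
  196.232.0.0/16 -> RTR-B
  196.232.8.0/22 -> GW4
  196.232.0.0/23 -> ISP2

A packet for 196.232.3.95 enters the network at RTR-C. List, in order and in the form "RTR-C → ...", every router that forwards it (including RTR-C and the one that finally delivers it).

At RTR-C: longest match for 196.232.3.95 is 196.232.0.0/14 -> RTR-G
At RTR-G: longest match for 196.232.3.95 is 196.232.0.0/16 -> RTR-B
At RTR-B: longest match for 196.232.3.95 is 196.232.0.0/14 -> local delivery

RTR-C → RTR-G → RTR-B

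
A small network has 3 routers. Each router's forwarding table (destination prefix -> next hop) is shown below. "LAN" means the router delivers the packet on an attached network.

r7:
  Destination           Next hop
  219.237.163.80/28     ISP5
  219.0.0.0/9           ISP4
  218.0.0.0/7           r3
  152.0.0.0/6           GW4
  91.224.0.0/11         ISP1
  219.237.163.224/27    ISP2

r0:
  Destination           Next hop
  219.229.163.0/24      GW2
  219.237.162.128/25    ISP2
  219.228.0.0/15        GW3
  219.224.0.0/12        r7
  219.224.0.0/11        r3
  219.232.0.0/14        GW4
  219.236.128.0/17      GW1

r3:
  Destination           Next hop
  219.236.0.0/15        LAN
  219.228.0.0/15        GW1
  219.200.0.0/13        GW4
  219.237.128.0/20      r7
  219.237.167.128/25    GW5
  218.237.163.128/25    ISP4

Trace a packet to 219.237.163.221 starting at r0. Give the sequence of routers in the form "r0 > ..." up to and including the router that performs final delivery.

At r0: longest match for 219.237.163.221 is 219.224.0.0/12 -> r7
At r7: longest match for 219.237.163.221 is 218.0.0.0/7 -> r3
At r3: longest match for 219.237.163.221 is 219.236.0.0/15 -> LAN

r0 > r7 > r3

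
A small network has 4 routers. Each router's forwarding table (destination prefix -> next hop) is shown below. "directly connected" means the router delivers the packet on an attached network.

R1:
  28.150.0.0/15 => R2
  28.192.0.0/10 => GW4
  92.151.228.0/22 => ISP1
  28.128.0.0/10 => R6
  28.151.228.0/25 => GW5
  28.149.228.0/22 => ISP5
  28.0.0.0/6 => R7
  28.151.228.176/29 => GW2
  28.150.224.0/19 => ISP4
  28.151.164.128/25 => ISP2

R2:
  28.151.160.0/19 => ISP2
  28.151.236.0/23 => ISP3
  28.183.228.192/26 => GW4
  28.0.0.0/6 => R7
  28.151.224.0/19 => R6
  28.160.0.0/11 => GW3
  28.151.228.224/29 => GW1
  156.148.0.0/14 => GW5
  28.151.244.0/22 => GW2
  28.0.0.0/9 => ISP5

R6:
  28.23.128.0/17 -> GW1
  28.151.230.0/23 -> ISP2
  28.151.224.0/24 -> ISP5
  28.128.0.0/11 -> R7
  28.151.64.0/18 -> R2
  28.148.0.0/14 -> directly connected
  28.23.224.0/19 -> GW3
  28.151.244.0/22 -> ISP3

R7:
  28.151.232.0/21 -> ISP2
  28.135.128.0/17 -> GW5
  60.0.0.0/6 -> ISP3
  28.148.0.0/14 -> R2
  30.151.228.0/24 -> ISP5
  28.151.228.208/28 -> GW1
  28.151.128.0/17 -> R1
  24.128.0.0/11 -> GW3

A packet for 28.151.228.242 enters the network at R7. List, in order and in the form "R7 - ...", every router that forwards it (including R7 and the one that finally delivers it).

R7 - R1 - R2 - R6

At R7: longest match for 28.151.228.242 is 28.151.128.0/17 -> R1
At R1: longest match for 28.151.228.242 is 28.150.0.0/15 -> R2
At R2: longest match for 28.151.228.242 is 28.151.224.0/19 -> R6
At R6: longest match for 28.151.228.242 is 28.148.0.0/14 -> directly connected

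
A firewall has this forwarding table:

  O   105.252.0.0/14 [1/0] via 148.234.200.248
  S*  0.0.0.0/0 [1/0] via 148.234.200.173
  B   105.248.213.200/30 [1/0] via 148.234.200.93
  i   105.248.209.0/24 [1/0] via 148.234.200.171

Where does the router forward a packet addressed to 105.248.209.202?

Routes whose prefix contains 105.248.209.202:
  0.0.0.0/0 (default, matches everything) -> 148.234.200.173
  105.248.209.0/24 (105.248.209.0 - 105.248.209.255) -> 148.234.200.171
More-specific entries that do NOT match:
  105.248.213.200/30 (105.248.213.200 - 105.248.213.203) does not contain 105.248.209.202
Longest matching prefix is /24 -> next hop 148.234.200.171.

148.234.200.171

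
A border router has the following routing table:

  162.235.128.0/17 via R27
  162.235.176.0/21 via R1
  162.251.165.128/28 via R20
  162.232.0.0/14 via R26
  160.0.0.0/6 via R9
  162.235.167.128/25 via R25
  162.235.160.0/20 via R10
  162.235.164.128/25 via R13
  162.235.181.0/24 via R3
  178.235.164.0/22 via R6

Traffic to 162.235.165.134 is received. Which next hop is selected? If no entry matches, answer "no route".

Routes whose prefix contains 162.235.165.134:
  160.0.0.0/6 (160.0.0.0 - 163.255.255.255) -> R9
  162.232.0.0/14 (162.232.0.0 - 162.235.255.255) -> R26
  162.235.128.0/17 (162.235.128.0 - 162.235.255.255) -> R27
  162.235.160.0/20 (162.235.160.0 - 162.235.175.255) -> R10
More-specific entries that do NOT match:
  162.251.165.128/28 (162.251.165.128 - 162.251.165.143) does not contain 162.235.165.134
  162.235.167.128/25 (162.235.167.128 - 162.235.167.255) does not contain 162.235.165.134
  162.235.164.128/25 (162.235.164.128 - 162.235.164.255) does not contain 162.235.165.134
  162.235.181.0/24 (162.235.181.0 - 162.235.181.255) does not contain 162.235.165.134
  178.235.164.0/22 (178.235.164.0 - 178.235.167.255) does not contain 162.235.165.134
  162.235.176.0/21 (162.235.176.0 - 162.235.183.255) does not contain 162.235.165.134
Longest matching prefix is /20 -> next hop R10.

R10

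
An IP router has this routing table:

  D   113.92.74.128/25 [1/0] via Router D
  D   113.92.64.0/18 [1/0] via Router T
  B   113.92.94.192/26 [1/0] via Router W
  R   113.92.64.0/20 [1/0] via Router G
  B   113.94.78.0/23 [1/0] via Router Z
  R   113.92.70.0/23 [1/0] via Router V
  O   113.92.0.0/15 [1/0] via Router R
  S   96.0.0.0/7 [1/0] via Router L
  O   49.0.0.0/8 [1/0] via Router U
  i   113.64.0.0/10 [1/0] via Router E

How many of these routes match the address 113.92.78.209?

4

Prefixes containing 113.92.78.209:
  113.64.0.0/10 (113.64.0.0 - 113.127.255.255)
  113.92.0.0/15 (113.92.0.0 - 113.93.255.255)
  113.92.64.0/18 (113.92.64.0 - 113.92.127.255)
  113.92.64.0/20 (113.92.64.0 - 113.92.79.255)
Total matching entries: 4.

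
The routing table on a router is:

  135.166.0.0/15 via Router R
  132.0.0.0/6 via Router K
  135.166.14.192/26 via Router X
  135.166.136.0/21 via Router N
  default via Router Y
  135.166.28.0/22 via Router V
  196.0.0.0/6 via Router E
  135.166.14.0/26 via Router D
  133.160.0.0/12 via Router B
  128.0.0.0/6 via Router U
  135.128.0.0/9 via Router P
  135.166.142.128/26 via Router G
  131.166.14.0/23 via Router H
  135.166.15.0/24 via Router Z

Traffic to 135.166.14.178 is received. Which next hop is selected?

Router R

Routes whose prefix contains 135.166.14.178:
  0.0.0.0/0 (default, matches everything) -> Router Y
  132.0.0.0/6 (132.0.0.0 - 135.255.255.255) -> Router K
  135.128.0.0/9 (135.128.0.0 - 135.255.255.255) -> Router P
  135.166.0.0/15 (135.166.0.0 - 135.167.255.255) -> Router R
More-specific entries that do NOT match:
  135.166.14.192/26 (135.166.14.192 - 135.166.14.255) does not contain 135.166.14.178
  135.166.14.0/26 (135.166.14.0 - 135.166.14.63) does not contain 135.166.14.178
  135.166.142.128/26 (135.166.142.128 - 135.166.142.191) does not contain 135.166.14.178
  135.166.15.0/24 (135.166.15.0 - 135.166.15.255) does not contain 135.166.14.178
  131.166.14.0/23 (131.166.14.0 - 131.166.15.255) does not contain 135.166.14.178
  135.166.28.0/22 (135.166.28.0 - 135.166.31.255) does not contain 135.166.14.178
  135.166.136.0/21 (135.166.136.0 - 135.166.143.255) does not contain 135.166.14.178
Longest matching prefix is /15 -> next hop Router R.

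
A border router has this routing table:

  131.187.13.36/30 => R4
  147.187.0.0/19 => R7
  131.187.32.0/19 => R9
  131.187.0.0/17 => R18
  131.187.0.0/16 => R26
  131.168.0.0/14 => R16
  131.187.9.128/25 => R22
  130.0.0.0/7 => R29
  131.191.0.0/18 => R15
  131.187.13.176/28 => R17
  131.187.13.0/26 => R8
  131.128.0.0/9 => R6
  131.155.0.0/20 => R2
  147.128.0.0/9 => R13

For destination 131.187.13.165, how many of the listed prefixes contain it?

Prefixes containing 131.187.13.165:
  130.0.0.0/7 (130.0.0.0 - 131.255.255.255)
  131.128.0.0/9 (131.128.0.0 - 131.255.255.255)
  131.187.0.0/16 (131.187.0.0 - 131.187.255.255)
  131.187.0.0/17 (131.187.0.0 - 131.187.127.255)
Total matching entries: 4.

4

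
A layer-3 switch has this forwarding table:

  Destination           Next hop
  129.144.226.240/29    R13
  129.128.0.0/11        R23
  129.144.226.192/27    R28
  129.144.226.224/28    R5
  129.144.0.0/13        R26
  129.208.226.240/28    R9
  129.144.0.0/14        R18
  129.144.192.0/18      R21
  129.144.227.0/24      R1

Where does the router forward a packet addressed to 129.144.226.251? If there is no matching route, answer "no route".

R21

Routes whose prefix contains 129.144.226.251:
  129.128.0.0/11 (129.128.0.0 - 129.159.255.255) -> R23
  129.144.0.0/13 (129.144.0.0 - 129.151.255.255) -> R26
  129.144.0.0/14 (129.144.0.0 - 129.147.255.255) -> R18
  129.144.192.0/18 (129.144.192.0 - 129.144.255.255) -> R21
More-specific entries that do NOT match:
  129.144.226.240/29 (129.144.226.240 - 129.144.226.247) does not contain 129.144.226.251
  129.144.226.224/28 (129.144.226.224 - 129.144.226.239) does not contain 129.144.226.251
  129.208.226.240/28 (129.208.226.240 - 129.208.226.255) does not contain 129.144.226.251
  129.144.226.192/27 (129.144.226.192 - 129.144.226.223) does not contain 129.144.226.251
  129.144.227.0/24 (129.144.227.0 - 129.144.227.255) does not contain 129.144.226.251
Longest matching prefix is /18 -> next hop R21.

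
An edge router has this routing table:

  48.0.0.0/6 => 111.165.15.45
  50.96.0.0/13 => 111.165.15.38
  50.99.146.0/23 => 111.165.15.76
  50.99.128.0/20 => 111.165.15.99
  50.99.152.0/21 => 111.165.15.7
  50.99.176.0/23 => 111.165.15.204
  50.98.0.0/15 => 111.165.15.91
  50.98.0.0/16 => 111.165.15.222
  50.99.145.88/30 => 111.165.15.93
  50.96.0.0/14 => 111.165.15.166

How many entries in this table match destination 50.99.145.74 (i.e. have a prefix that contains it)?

4

Prefixes containing 50.99.145.74:
  48.0.0.0/6 (48.0.0.0 - 51.255.255.255)
  50.96.0.0/13 (50.96.0.0 - 50.103.255.255)
  50.96.0.0/14 (50.96.0.0 - 50.99.255.255)
  50.98.0.0/15 (50.98.0.0 - 50.99.255.255)
Total matching entries: 4.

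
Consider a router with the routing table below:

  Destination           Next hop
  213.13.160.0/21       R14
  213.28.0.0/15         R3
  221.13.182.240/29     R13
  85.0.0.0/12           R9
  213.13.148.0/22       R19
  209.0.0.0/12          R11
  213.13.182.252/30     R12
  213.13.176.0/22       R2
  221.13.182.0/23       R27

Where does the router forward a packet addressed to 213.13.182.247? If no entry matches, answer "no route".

No entry's prefix contains 213.13.182.247; there is no default route.

no route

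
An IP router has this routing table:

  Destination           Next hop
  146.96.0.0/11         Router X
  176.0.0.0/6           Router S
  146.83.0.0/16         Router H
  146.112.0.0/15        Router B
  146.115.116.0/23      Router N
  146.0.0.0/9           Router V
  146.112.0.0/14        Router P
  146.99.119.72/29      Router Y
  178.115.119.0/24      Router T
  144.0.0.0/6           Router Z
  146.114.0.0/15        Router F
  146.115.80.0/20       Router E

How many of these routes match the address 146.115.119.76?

5

Prefixes containing 146.115.119.76:
  144.0.0.0/6 (144.0.0.0 - 147.255.255.255)
  146.0.0.0/9 (146.0.0.0 - 146.127.255.255)
  146.96.0.0/11 (146.96.0.0 - 146.127.255.255)
  146.112.0.0/14 (146.112.0.0 - 146.115.255.255)
  146.114.0.0/15 (146.114.0.0 - 146.115.255.255)
Total matching entries: 5.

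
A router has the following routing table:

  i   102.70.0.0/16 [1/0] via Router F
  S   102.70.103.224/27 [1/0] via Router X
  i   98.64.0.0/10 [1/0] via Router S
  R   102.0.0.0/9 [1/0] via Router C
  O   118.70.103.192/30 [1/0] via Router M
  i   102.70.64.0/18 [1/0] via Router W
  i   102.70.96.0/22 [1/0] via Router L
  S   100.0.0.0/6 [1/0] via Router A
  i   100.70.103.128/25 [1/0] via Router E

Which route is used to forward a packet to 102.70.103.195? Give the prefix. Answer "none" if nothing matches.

102.70.64.0/18

Entries matching 102.70.103.195:
  100.0.0.0/6 (100.0.0.0 - 103.255.255.255)
  102.0.0.0/9 (102.0.0.0 - 102.127.255.255)
  102.70.0.0/16 (102.70.0.0 - 102.70.255.255)
  102.70.64.0/18 (102.70.64.0 - 102.70.127.255)
Most specific is 102.70.64.0/18.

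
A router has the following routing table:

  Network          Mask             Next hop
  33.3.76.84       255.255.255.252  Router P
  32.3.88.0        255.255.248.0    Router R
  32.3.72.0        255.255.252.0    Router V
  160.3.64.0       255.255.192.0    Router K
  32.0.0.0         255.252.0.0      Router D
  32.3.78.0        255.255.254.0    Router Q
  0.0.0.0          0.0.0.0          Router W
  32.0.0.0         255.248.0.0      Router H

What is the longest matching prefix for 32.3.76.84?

Entries matching 32.3.76.84:
  0.0.0.0/0 (default, matches everything)
  32.0.0.0/13 (32.0.0.0 - 32.7.255.255)
  32.0.0.0/14 (32.0.0.0 - 32.3.255.255)
Most specific is 32.0.0.0/14.

32.0.0.0/14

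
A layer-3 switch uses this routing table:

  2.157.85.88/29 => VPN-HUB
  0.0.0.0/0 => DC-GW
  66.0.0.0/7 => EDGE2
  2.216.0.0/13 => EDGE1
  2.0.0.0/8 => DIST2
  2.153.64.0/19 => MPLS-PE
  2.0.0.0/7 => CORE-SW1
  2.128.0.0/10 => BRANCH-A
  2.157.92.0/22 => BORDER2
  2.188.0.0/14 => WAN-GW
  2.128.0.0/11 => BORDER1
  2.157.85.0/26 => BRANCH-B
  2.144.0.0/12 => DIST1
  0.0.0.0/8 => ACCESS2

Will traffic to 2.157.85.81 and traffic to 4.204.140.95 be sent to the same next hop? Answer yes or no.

2.157.85.81: longest match 2.144.0.0/12 -> DIST1
4.204.140.95: longest match 0.0.0.0/0 -> DC-GW

no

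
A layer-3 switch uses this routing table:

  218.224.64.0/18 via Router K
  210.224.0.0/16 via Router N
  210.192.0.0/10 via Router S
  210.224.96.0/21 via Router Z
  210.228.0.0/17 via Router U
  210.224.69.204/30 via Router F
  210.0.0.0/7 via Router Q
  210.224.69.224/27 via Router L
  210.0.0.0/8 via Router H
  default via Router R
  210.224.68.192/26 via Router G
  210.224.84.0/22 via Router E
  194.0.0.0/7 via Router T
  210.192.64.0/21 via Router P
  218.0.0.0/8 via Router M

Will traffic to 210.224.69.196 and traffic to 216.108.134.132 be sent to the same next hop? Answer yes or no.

no

210.224.69.196: longest match 210.224.0.0/16 -> Router N
216.108.134.132: longest match 0.0.0.0/0 -> Router R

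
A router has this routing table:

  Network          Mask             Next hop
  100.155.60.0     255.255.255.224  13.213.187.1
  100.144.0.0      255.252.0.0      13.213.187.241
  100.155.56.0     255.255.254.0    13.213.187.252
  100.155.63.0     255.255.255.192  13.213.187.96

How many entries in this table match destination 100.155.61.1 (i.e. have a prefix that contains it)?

No listed prefix contains 100.155.61.1.
Total matching entries: 0.

0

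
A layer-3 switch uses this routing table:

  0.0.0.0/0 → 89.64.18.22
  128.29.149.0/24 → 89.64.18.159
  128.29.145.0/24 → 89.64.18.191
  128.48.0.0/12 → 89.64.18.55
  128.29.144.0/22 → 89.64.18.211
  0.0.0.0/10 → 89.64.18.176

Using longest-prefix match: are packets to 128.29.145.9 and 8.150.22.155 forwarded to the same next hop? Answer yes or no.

128.29.145.9: longest match 128.29.145.0/24 -> 89.64.18.191
8.150.22.155: longest match 0.0.0.0/0 -> 89.64.18.22

no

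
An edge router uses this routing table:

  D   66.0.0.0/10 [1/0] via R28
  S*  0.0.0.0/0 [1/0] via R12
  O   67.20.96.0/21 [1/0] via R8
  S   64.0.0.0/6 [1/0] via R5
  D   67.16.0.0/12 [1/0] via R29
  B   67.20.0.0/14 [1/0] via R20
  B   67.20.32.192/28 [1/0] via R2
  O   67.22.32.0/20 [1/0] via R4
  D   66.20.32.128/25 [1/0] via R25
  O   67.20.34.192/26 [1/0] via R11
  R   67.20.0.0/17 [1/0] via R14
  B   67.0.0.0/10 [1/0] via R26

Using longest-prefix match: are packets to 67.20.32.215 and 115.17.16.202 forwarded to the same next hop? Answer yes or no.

no

67.20.32.215: longest match 67.20.0.0/17 -> R14
115.17.16.202: longest match 0.0.0.0/0 -> R12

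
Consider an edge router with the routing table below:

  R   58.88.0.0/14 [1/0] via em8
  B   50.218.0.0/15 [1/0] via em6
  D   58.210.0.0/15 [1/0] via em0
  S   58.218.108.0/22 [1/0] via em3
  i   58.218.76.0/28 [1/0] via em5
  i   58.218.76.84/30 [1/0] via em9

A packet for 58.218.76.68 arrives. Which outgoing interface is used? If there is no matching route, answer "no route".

no route

No entry's prefix contains 58.218.76.68; there is no default route.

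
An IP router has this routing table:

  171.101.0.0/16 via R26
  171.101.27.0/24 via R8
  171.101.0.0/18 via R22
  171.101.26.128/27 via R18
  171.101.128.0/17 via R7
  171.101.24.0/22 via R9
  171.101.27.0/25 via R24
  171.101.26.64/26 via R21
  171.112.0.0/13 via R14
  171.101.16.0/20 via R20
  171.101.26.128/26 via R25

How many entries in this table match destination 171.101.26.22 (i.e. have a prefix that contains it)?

4

Prefixes containing 171.101.26.22:
  171.101.0.0/16 (171.101.0.0 - 171.101.255.255)
  171.101.0.0/18 (171.101.0.0 - 171.101.63.255)
  171.101.16.0/20 (171.101.16.0 - 171.101.31.255)
  171.101.24.0/22 (171.101.24.0 - 171.101.27.255)
Total matching entries: 4.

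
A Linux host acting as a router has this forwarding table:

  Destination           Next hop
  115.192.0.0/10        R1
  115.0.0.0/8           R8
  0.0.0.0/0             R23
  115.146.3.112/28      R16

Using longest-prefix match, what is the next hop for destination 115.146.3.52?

R8

Routes whose prefix contains 115.146.3.52:
  0.0.0.0/0 (default, matches everything) -> R23
  115.0.0.0/8 (115.0.0.0 - 115.255.255.255) -> R8
More-specific entries that do NOT match:
  115.146.3.112/28 (115.146.3.112 - 115.146.3.127) does not contain 115.146.3.52
  115.192.0.0/10 (115.192.0.0 - 115.255.255.255) does not contain 115.146.3.52
Longest matching prefix is /8 -> next hop R8.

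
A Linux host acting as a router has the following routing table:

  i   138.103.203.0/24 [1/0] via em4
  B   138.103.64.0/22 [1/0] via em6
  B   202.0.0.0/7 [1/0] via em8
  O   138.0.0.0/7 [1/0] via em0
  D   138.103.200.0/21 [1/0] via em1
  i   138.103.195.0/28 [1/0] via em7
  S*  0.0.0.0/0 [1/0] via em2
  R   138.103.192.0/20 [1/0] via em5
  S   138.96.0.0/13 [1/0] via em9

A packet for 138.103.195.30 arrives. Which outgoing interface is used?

Routes whose prefix contains 138.103.195.30:
  0.0.0.0/0 (default, matches everything) -> em2
  138.0.0.0/7 (138.0.0.0 - 139.255.255.255) -> em0
  138.96.0.0/13 (138.96.0.0 - 138.103.255.255) -> em9
  138.103.192.0/20 (138.103.192.0 - 138.103.207.255) -> em5
More-specific entries that do NOT match:
  138.103.195.0/28 (138.103.195.0 - 138.103.195.15) does not contain 138.103.195.30
  138.103.203.0/24 (138.103.203.0 - 138.103.203.255) does not contain 138.103.195.30
  138.103.64.0/22 (138.103.64.0 - 138.103.67.255) does not contain 138.103.195.30
  138.103.200.0/21 (138.103.200.0 - 138.103.207.255) does not contain 138.103.195.30
Longest matching prefix is /20 -> interface em5.

em5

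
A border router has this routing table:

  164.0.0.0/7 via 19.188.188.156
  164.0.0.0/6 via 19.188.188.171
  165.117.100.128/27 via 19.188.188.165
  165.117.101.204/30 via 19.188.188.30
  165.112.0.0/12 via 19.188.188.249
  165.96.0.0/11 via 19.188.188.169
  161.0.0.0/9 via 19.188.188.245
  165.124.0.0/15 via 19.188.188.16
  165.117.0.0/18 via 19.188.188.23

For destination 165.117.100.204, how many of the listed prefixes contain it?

4

Prefixes containing 165.117.100.204:
  164.0.0.0/6 (164.0.0.0 - 167.255.255.255)
  164.0.0.0/7 (164.0.0.0 - 165.255.255.255)
  165.96.0.0/11 (165.96.0.0 - 165.127.255.255)
  165.112.0.0/12 (165.112.0.0 - 165.127.255.255)
Total matching entries: 4.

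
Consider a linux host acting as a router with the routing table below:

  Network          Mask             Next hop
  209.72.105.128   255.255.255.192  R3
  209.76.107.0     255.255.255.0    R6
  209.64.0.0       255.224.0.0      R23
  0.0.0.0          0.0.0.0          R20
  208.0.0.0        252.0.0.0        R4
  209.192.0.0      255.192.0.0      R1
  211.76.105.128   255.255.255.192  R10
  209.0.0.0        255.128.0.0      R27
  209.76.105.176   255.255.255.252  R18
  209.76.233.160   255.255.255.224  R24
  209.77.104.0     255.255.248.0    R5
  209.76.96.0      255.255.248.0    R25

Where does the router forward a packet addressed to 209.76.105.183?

Routes whose prefix contains 209.76.105.183:
  0.0.0.0/0 (default, matches everything) -> R20
  208.0.0.0/6 (208.0.0.0 - 211.255.255.255) -> R4
  209.0.0.0/9 (209.0.0.0 - 209.127.255.255) -> R27
  209.64.0.0/11 (209.64.0.0 - 209.95.255.255) -> R23
More-specific entries that do NOT match:
  209.76.105.176/30 (209.76.105.176 - 209.76.105.179) does not contain 209.76.105.183
  209.76.233.160/27 (209.76.233.160 - 209.76.233.191) does not contain 209.76.105.183
  209.72.105.128/26 (209.72.105.128 - 209.72.105.191) does not contain 209.76.105.183
  211.76.105.128/26 (211.76.105.128 - 211.76.105.191) does not contain 209.76.105.183
  209.76.107.0/24 (209.76.107.0 - 209.76.107.255) does not contain 209.76.105.183
  209.77.104.0/21 (209.77.104.0 - 209.77.111.255) does not contain 209.76.105.183
  209.76.96.0/21 (209.76.96.0 - 209.76.103.255) does not contain 209.76.105.183
Longest matching prefix is /11 -> next hop R23.

R23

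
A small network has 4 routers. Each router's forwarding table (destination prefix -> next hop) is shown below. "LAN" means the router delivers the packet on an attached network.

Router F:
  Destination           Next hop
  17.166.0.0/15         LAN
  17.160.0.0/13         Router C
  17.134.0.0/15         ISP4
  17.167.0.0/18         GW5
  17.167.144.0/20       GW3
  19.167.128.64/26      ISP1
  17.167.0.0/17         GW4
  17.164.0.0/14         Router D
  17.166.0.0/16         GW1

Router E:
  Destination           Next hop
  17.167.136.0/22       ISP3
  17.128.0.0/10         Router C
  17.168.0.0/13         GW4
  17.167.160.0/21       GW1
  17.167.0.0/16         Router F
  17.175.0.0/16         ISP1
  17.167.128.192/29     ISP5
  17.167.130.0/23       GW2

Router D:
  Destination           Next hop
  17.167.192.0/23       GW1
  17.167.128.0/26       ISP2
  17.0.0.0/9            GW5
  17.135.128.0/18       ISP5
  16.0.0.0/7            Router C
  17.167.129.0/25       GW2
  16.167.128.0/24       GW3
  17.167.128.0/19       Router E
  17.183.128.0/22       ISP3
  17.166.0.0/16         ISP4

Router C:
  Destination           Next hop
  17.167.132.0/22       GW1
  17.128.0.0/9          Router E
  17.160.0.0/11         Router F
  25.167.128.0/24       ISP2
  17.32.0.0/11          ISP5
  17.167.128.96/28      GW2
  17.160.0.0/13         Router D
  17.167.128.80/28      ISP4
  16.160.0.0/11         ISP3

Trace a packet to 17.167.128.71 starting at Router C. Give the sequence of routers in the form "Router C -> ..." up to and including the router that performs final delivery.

At Router C: longest match for 17.167.128.71 is 17.160.0.0/13 -> Router D
At Router D: longest match for 17.167.128.71 is 17.167.128.0/19 -> Router E
At Router E: longest match for 17.167.128.71 is 17.167.0.0/16 -> Router F
At Router F: longest match for 17.167.128.71 is 17.166.0.0/15 -> LAN

Router C -> Router D -> Router E -> Router F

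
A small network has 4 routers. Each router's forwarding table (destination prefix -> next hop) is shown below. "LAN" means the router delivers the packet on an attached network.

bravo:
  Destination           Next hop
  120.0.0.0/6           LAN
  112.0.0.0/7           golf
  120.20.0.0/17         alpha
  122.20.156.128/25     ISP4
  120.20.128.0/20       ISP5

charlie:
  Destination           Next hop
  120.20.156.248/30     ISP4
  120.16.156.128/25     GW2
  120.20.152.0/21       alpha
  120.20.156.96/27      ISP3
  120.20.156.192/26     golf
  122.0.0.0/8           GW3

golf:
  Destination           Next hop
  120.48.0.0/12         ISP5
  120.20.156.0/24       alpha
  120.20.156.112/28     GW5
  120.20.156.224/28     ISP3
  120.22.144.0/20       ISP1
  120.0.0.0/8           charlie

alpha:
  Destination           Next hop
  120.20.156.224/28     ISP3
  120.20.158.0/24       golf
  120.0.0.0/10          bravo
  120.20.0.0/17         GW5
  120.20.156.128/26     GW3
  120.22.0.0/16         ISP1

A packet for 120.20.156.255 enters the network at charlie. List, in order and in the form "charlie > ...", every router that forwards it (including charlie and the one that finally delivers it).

charlie > golf > alpha > bravo

At charlie: longest match for 120.20.156.255 is 120.20.156.192/26 -> golf
At golf: longest match for 120.20.156.255 is 120.20.156.0/24 -> alpha
At alpha: longest match for 120.20.156.255 is 120.0.0.0/10 -> bravo
At bravo: longest match for 120.20.156.255 is 120.0.0.0/6 -> LAN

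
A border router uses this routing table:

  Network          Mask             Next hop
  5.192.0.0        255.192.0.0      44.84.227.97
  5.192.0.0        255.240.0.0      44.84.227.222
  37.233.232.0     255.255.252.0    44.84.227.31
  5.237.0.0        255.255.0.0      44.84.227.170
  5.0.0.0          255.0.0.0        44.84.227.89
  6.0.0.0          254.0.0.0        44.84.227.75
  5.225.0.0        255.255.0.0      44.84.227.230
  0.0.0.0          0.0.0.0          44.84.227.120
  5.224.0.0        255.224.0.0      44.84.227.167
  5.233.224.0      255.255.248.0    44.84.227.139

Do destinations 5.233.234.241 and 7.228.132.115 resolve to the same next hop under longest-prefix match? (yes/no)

5.233.234.241: longest match 5.224.0.0/11 -> 44.84.227.167
7.228.132.115: longest match 6.0.0.0/7 -> 44.84.227.75

no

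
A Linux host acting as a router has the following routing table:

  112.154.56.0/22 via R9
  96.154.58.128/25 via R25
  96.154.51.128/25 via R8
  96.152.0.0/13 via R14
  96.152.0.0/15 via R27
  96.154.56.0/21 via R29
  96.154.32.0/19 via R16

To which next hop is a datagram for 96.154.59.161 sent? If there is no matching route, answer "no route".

R29

Routes whose prefix contains 96.154.59.161:
  96.152.0.0/13 (96.152.0.0 - 96.159.255.255) -> R14
  96.154.32.0/19 (96.154.32.0 - 96.154.63.255) -> R16
  96.154.56.0/21 (96.154.56.0 - 96.154.63.255) -> R29
More-specific entries that do NOT match:
  96.154.58.128/25 (96.154.58.128 - 96.154.58.255) does not contain 96.154.59.161
  96.154.51.128/25 (96.154.51.128 - 96.154.51.255) does not contain 96.154.59.161
  112.154.56.0/22 (112.154.56.0 - 112.154.59.255) does not contain 96.154.59.161
Longest matching prefix is /21 -> next hop R29.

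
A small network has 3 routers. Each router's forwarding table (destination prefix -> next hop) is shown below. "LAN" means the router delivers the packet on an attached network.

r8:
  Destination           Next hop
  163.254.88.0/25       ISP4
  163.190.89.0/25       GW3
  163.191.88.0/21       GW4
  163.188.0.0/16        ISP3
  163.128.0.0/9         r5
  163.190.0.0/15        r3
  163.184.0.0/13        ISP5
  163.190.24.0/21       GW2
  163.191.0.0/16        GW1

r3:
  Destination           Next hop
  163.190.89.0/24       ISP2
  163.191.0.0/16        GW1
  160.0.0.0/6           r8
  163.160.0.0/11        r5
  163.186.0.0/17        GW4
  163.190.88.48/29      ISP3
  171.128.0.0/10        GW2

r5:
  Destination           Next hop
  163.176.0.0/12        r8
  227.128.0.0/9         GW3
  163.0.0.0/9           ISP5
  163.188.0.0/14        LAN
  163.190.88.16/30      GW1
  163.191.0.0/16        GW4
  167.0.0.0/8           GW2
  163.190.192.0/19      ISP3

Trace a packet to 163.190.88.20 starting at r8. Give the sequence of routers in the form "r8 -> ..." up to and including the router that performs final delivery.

At r8: longest match for 163.190.88.20 is 163.190.0.0/15 -> r3
At r3: longest match for 163.190.88.20 is 163.160.0.0/11 -> r5
At r5: longest match for 163.190.88.20 is 163.188.0.0/14 -> LAN

r8 -> r3 -> r5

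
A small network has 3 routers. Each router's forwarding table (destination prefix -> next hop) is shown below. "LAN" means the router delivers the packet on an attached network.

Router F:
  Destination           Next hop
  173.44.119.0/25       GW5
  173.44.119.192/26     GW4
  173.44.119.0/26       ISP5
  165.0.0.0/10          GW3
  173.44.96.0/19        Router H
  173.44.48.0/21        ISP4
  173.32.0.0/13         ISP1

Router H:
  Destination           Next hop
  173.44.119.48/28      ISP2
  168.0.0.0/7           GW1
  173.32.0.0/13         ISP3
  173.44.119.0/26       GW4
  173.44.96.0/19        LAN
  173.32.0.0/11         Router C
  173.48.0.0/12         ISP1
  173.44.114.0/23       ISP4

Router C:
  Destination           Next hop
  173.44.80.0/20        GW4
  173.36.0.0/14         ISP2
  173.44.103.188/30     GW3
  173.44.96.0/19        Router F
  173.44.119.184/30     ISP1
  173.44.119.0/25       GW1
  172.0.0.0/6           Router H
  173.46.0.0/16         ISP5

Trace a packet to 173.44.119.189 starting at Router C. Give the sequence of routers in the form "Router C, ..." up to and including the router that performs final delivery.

Router C, Router F, Router H

At Router C: longest match for 173.44.119.189 is 173.44.96.0/19 -> Router F
At Router F: longest match for 173.44.119.189 is 173.44.96.0/19 -> Router H
At Router H: longest match for 173.44.119.189 is 173.44.96.0/19 -> LAN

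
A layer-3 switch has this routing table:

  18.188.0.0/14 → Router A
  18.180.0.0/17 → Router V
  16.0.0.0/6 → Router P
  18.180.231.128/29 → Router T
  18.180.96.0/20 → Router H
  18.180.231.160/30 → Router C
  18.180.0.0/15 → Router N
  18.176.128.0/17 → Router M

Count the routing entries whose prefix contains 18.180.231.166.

Prefixes containing 18.180.231.166:
  16.0.0.0/6 (16.0.0.0 - 19.255.255.255)
  18.180.0.0/15 (18.180.0.0 - 18.181.255.255)
Total matching entries: 2.

2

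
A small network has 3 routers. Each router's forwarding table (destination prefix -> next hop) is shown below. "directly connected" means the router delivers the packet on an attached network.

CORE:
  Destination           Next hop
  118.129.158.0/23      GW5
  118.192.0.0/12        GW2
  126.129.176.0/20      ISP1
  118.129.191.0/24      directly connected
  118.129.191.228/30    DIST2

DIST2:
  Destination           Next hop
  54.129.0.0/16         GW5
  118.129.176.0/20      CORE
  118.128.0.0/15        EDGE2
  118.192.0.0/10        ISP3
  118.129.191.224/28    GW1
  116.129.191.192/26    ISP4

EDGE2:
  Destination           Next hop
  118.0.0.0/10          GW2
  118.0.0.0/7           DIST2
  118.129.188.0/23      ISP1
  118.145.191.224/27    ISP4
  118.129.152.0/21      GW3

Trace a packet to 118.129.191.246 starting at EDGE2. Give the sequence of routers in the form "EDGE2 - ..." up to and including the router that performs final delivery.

EDGE2 - DIST2 - CORE

At EDGE2: longest match for 118.129.191.246 is 118.0.0.0/7 -> DIST2
At DIST2: longest match for 118.129.191.246 is 118.129.176.0/20 -> CORE
At CORE: longest match for 118.129.191.246 is 118.129.191.0/24 -> directly connected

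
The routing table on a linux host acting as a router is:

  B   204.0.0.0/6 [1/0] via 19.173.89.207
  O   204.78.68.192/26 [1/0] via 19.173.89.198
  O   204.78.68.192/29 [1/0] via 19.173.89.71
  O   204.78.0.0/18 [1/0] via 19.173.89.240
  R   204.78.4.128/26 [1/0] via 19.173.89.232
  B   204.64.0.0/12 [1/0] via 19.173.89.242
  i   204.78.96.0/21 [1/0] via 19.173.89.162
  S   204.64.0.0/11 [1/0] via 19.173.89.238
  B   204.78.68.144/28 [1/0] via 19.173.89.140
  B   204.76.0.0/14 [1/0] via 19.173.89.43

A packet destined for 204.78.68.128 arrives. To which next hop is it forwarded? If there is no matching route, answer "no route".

19.173.89.43

Routes whose prefix contains 204.78.68.128:
  204.0.0.0/6 (204.0.0.0 - 207.255.255.255) -> 19.173.89.207
  204.64.0.0/11 (204.64.0.0 - 204.95.255.255) -> 19.173.89.238
  204.64.0.0/12 (204.64.0.0 - 204.79.255.255) -> 19.173.89.242
  204.76.0.0/14 (204.76.0.0 - 204.79.255.255) -> 19.173.89.43
More-specific entries that do NOT match:
  204.78.68.192/29 (204.78.68.192 - 204.78.68.199) does not contain 204.78.68.128
  204.78.68.144/28 (204.78.68.144 - 204.78.68.159) does not contain 204.78.68.128
  204.78.68.192/26 (204.78.68.192 - 204.78.68.255) does not contain 204.78.68.128
  204.78.4.128/26 (204.78.4.128 - 204.78.4.191) does not contain 204.78.68.128
  204.78.96.0/21 (204.78.96.0 - 204.78.103.255) does not contain 204.78.68.128
  204.78.0.0/18 (204.78.0.0 - 204.78.63.255) does not contain 204.78.68.128
Longest matching prefix is /14 -> next hop 19.173.89.43.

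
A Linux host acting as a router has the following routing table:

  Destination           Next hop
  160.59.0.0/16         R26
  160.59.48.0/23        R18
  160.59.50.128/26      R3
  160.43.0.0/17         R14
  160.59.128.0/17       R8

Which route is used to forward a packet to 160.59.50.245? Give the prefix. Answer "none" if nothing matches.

Entries matching 160.59.50.245:
  160.59.0.0/16 (160.59.0.0 - 160.59.255.255)
Most specific is 160.59.0.0/16.

160.59.0.0/16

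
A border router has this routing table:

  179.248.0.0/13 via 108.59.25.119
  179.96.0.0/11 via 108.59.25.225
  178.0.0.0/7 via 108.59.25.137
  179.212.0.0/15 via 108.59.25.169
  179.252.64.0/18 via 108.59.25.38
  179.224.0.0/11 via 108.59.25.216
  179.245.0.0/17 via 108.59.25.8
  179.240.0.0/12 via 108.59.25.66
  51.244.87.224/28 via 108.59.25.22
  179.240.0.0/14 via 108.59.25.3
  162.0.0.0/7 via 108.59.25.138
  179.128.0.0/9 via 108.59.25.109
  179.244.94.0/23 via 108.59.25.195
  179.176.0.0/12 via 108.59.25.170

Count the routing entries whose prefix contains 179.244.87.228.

Prefixes containing 179.244.87.228:
  178.0.0.0/7 (178.0.0.0 - 179.255.255.255)
  179.128.0.0/9 (179.128.0.0 - 179.255.255.255)
  179.224.0.0/11 (179.224.0.0 - 179.255.255.255)
  179.240.0.0/12 (179.240.0.0 - 179.255.255.255)
Total matching entries: 4.

4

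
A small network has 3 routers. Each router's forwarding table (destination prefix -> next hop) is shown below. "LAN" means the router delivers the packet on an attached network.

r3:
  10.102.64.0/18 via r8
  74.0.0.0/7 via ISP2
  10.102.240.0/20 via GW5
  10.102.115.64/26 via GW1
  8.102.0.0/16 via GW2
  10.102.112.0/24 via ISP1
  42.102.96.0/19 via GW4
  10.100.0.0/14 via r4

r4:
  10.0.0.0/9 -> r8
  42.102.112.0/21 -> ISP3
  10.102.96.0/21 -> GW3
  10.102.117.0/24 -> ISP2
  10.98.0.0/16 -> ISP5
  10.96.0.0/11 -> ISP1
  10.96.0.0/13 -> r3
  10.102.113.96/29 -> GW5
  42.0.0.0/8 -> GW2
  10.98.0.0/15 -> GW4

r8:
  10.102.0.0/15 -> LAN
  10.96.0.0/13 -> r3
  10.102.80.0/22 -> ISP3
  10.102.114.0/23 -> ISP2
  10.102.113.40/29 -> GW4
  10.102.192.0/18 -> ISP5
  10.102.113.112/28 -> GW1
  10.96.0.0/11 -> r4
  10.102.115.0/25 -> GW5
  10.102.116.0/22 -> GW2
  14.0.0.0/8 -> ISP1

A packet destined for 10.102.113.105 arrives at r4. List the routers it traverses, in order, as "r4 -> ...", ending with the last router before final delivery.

r4 -> r3 -> r8

At r4: longest match for 10.102.113.105 is 10.96.0.0/13 -> r3
At r3: longest match for 10.102.113.105 is 10.102.64.0/18 -> r8
At r8: longest match for 10.102.113.105 is 10.102.0.0/15 -> LAN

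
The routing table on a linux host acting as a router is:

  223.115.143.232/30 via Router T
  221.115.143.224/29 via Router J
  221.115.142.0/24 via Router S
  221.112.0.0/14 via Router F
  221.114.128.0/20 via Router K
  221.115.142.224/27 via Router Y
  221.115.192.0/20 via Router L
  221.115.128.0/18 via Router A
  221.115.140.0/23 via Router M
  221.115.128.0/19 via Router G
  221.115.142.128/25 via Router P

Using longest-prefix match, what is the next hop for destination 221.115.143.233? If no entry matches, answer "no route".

Router G

Routes whose prefix contains 221.115.143.233:
  221.112.0.0/14 (221.112.0.0 - 221.115.255.255) -> Router F
  221.115.128.0/18 (221.115.128.0 - 221.115.191.255) -> Router A
  221.115.128.0/19 (221.115.128.0 - 221.115.159.255) -> Router G
More-specific entries that do NOT match:
  223.115.143.232/30 (223.115.143.232 - 223.115.143.235) does not contain 221.115.143.233
  221.115.143.224/29 (221.115.143.224 - 221.115.143.231) does not contain 221.115.143.233
  221.115.142.224/27 (221.115.142.224 - 221.115.142.255) does not contain 221.115.143.233
  221.115.142.128/25 (221.115.142.128 - 221.115.142.255) does not contain 221.115.143.233
  221.115.142.0/24 (221.115.142.0 - 221.115.142.255) does not contain 221.115.143.233
  221.115.140.0/23 (221.115.140.0 - 221.115.141.255) does not contain 221.115.143.233
  221.114.128.0/20 (221.114.128.0 - 221.114.143.255) does not contain 221.115.143.233
  221.115.192.0/20 (221.115.192.0 - 221.115.207.255) does not contain 221.115.143.233
Longest matching prefix is /19 -> next hop Router G.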